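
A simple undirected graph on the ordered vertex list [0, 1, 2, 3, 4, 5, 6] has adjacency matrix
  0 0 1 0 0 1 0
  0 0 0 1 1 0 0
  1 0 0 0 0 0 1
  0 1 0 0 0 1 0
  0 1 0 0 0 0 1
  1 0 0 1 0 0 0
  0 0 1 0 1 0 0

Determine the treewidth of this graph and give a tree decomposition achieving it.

Every bag has size at most 3, so the width is 3 − 1 = 2 and tw(G) ≤ 2. For the lower bound, G contains the cycle 3–5–0–2–6–4–1–3, so G is not a forest; only forests have treewidth ≤ 1, hence tw(G) ≥ 2. Hence tw(G) = 2 exactly.

Treewidth 2.
One optimal decomposition is:
Bags: B1 = {0, 3, 5}  B2 = {0, 2, 3}  B3 = {2, 3, 6}  B4 = {3, 4, 6}  B5 = {1, 3, 4}
Tree: B1–B2, B2–B3, B3–B4, B4–B5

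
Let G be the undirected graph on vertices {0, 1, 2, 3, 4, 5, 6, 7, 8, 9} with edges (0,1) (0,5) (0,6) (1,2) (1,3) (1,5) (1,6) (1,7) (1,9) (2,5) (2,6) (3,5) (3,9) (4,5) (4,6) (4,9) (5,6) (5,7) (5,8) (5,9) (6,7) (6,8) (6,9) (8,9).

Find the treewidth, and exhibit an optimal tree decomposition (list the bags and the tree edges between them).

Treewidth 3.
Bags: B1 = {5, 6, 8, 9}  B2 = {4, 5, 6, 9}  B3 = {1, 5, 6, 9}  B4 = {1, 3, 5, 9}  B5 = {0, 1, 5, 6}  B6 = {1, 2, 5, 6}  B7 = {1, 5, 6, 7}
Tree: B1–B2, B1–B3, B3–B4, B3–B5, B3–B6, B5–B7

Every bag has size at most 4, so the width is 4 − 1 = 3 and tw(G) ≤ 3. Conversely, {1, 3, 5, 9} is a clique of size 4, and the vertices of any clique must share a bag in every tree decomposition; so some bag has ≥ 4 vertices and tw(G) ≥ 3. The upper and lower bounds meet at 3, so that is the treewidth.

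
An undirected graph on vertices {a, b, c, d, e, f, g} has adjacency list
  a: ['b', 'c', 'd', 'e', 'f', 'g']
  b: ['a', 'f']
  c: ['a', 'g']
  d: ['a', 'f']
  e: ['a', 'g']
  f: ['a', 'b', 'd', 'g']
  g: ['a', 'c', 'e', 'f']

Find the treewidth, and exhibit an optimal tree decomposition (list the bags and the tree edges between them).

Each bag holds 3 vertices, so the decomposition has width 2, which upper-bounds the treewidth. Conversely, {a, e, g} is a clique of size 3, and the vertices of any clique must share a bag in every tree decomposition; so some bag has ≥ 3 vertices and tw(G) ≥ 2. Hence tw(G) = 2 exactly.

Treewidth 2.
One such decomposition:
Bags: B1 = {a, f, g}  B2 = {a, c, g}  B3 = {a, b, f}  B4 = {a, d, f}  B5 = {a, e, g}
Tree: B1–B2, B1–B3, B3–B4, B2–B5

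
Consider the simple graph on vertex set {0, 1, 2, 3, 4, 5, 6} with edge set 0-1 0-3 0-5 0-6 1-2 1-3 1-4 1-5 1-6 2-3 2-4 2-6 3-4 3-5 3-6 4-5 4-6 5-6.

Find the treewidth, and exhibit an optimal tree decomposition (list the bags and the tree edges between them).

Treewidth 4.
One optimal decomposition is:
Bags: B1 = {1, 3, 4, 5, 6}  B2 = {1, 2, 3, 4, 6}  B3 = {0, 1, 3, 5, 6}
Tree: B1–B2, B1–B3

Each bag holds 5 vertices, so the decomposition has width 4, which upper-bounds the treewidth. For the lower bound, the 5 vertices {0, 1, 3, 5, 6} are pairwise adjacent, and any tree decomposition puts a clique entirely inside one bag — forcing width ≥ 4. Hence tw(G) = 4 exactly.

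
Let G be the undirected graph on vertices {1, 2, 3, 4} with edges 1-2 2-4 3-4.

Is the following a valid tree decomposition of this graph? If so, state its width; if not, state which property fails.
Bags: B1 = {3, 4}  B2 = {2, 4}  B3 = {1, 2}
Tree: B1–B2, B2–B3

Yes; width 1.

Every vertex of G appears in some bag (union = {1, 2, 3, 4}); every edge is covered by a bag; and for each vertex v the set of bags containing v is connected in the bag tree. The decomposition is therefore valid. The largest bag has 2 vertices, so the width is 1.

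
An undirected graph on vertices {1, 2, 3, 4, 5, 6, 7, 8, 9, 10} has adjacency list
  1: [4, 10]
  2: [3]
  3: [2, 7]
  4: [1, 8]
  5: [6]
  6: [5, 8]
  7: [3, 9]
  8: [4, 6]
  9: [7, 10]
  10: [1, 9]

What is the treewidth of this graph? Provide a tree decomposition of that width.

Treewidth 1.
One optimal decomposition is:
Bags: B1 = {5, 6}  B2 = {6, 8}  B3 = {4, 8}  B4 = {1, 4}  B5 = {1, 10}  B6 = {9, 10}  B7 = {7, 9}  B8 = {3, 7}  B9 = {2, 3}
Tree: B1–B2, B2–B3, B3–B4, B4–B5, B5–B6, B6–B7, B7–B8, B8–B9

Each bag holds 2 vertices, so the decomposition has width 1, which upper-bounds the treewidth. G has an edge, so its treewidth is at least 1. Combining the bounds, tw(G) = 1.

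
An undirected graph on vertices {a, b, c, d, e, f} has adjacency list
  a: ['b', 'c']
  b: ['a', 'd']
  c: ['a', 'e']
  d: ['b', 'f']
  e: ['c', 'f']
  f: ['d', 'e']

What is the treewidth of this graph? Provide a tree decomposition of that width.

Each bag holds 3 vertices, so the decomposition has width 2, which upper-bounds the treewidth. Since f–d–b–a–c–e–f is a cycle in G, G is not acyclic. Forests are exactly the graphs of treewidth ≤ 1, so tw(G) ≥ 2. Therefore the treewidth is 2.

Treewidth 2.
One such decomposition:
Bags: B1 = {b, d, f}  B2 = {a, b, f}  B3 = {a, c, f}  B4 = {c, e, f}
Tree: B1–B2, B2–B3, B3–B4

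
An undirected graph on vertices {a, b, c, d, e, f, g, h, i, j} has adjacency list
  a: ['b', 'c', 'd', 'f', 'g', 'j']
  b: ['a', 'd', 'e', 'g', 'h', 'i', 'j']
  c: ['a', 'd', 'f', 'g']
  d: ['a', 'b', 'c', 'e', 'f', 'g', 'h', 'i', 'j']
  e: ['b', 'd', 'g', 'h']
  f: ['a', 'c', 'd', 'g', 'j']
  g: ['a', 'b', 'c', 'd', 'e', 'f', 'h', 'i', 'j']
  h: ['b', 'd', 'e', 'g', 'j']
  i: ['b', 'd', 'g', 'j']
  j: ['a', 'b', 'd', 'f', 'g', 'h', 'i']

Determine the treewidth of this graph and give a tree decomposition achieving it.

The largest bag has 5 vertices, giving width 4; this decomposition certifies tw(G) ≤ 4. For the lower bound, the 5 vertices {a, c, d, f, g} are pairwise adjacent, and any tree decomposition puts a clique entirely inside one bag — forcing width ≥ 4. Hence tw(G) = 4 exactly.

Treewidth 4.
One such decomposition:
Bags: B1 = {b, d, g, h, j}  B2 = {b, d, g, i, j}  B3 = {a, b, d, g, j}  B4 = {b, d, e, g, h}  B5 = {a, d, f, g, j}  B6 = {a, c, d, f, g}
Tree: B1–B2, B2–B3, B1–B4, B3–B5, B5–B6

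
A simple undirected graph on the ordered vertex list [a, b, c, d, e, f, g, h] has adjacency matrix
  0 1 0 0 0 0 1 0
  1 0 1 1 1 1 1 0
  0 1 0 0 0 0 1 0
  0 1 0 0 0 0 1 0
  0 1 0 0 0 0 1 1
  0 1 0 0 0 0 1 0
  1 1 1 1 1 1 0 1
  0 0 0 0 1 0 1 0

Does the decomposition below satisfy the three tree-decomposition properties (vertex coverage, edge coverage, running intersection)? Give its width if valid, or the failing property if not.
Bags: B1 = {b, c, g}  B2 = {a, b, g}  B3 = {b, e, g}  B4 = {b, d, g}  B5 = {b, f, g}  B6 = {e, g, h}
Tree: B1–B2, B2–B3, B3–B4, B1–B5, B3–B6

Vertex coverage: the bags together contain {a, b, c, d, e, f, g, h}, the full vertex set. Edge coverage: each edge of G has both endpoints in at least one bag. Running intersection: for every vertex, the bags containing it form a connected subtree. All three properties hold, so this is a valid tree decomposition of width max|bag| − 1 = 2, and hence tw(G) ≤ 2.

Yes; width 2.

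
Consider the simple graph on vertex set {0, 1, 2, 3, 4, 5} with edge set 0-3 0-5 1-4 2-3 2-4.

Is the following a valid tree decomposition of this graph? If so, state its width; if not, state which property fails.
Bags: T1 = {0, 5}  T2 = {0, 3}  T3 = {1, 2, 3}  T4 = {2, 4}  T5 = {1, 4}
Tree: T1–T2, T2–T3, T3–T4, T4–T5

A tree decomposition must satisfy three properties: every vertex lies in some bag; for every edge, both endpoints lie together in some bag; and for every vertex, the bags containing it form a connected subtree. Here bags containing vertex 1 are not connected in the tree, so the decomposition is invalid.

No — bags containing vertex 1 are not connected in the tree.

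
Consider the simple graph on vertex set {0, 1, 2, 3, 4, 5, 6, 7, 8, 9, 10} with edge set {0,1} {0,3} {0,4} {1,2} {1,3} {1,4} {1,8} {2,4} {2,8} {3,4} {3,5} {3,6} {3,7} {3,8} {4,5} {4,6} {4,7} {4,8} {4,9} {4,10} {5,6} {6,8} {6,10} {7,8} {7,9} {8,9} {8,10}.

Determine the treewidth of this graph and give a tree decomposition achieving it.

The largest bag has 4 vertices, giving width 3; this decomposition certifies tw(G) ≤ 3. Conversely, {0, 1, 3, 4} is a clique of size 4, and the vertices of any clique must share a bag in every tree decomposition; so some bag has ≥ 4 vertices and tw(G) ≥ 3. Therefore the treewidth is 3.

Treewidth 3.
One optimal decomposition is:
Bags: B1 = {1, 3, 4, 8}  B2 = {3, 4, 6, 8}  B3 = {1, 2, 4, 8}  B4 = {4, 6, 8, 10}  B5 = {0, 1, 3, 4}  B6 = {3, 4, 7, 8}  B7 = {4, 7, 8, 9}  B8 = {3, 4, 5, 6}
Tree: B1–B2, B1–B3, B2–B4, B1–B5, B2–B6, B6–B7, B2–B8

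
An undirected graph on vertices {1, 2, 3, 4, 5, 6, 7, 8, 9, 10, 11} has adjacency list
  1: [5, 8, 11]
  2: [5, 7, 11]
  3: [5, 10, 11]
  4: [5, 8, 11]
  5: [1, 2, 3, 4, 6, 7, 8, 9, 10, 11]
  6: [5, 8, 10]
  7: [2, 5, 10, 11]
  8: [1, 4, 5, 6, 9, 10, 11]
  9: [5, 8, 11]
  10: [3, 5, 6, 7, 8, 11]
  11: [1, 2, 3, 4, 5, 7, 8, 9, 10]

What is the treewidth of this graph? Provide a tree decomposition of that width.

Treewidth 3.
One such decomposition:
Bags: B1 = {1, 5, 8, 11}  B2 = {5, 8, 10, 11}  B3 = {5, 7, 10, 11}  B4 = {4, 5, 8, 11}  B5 = {5, 8, 9, 11}  B6 = {3, 5, 10, 11}  B7 = {5, 6, 8, 10}  B8 = {2, 5, 7, 11}
Tree: B1–B2, B2–B3, B1–B4, B4–B5, B2–B6, B2–B7, B3–B8

Each bag holds 4 vertices, so the decomposition has width 3, which upper-bounds the treewidth. On the other hand G contains the 4-clique {1, 5, 8, 11}. A clique must lie in a single bag of any decomposition, so no decomposition can have width below 3. Therefore the treewidth is 3.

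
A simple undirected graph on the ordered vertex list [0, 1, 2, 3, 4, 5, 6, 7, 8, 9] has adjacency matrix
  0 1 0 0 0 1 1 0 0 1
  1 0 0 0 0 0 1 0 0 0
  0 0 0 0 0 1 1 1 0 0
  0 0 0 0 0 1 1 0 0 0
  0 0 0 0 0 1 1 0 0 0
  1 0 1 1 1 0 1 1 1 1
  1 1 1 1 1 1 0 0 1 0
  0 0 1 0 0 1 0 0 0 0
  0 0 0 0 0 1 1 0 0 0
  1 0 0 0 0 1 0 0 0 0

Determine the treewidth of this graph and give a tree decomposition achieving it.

Treewidth 2.
One such decomposition:
Bags: B1 = {0, 5, 6}  B2 = {2, 5, 6}  B3 = {3, 5, 6}  B4 = {5, 6, 8}  B5 = {0, 5, 9}  B6 = {4, 5, 6}  B7 = {0, 1, 6}  B8 = {2, 5, 7}
Tree: B1–B2, B2–B3, B3–B4, B1–B5, B3–B6, B1–B7, B2–B8

Every bag has size at most 3, so the width is 3 − 1 = 2 and tw(G) ≤ 2. For the lower bound, the 3 vertices {0, 1, 6} are pairwise adjacent, and any tree decomposition puts a clique entirely inside one bag — forcing width ≥ 2. Combining the bounds, tw(G) = 2.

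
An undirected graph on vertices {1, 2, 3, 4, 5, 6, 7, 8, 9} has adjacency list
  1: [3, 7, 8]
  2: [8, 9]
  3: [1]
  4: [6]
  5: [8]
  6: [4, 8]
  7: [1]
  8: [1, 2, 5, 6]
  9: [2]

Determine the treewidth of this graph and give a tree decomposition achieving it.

Treewidth 1.
Bags: B1 = {1, 8}  B2 = {2, 8}  B3 = {5, 8}  B4 = {6, 8}  B5 = {1, 7}  B6 = {2, 9}  B7 = {4, 6}  B8 = {1, 3}
Tree: B1–B2, B1–B3, B2–B4, B1–B5, B2–B6, B4–B7, B5–B8

Each bag holds 2 vertices, so the decomposition has width 1, which upper-bounds the treewidth. Any graph with an edge has treewidth ≥ 1, and G has the edge 8–1. Combining the bounds, tw(G) = 1.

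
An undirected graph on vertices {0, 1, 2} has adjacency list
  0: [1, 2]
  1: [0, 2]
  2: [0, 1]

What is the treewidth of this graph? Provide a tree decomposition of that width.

Treewidth 2.
One optimal decomposition is:
Bags: B1 = {0, 1, 2}
Tree: (single bag)

With just one bag of size 3, the width is 3 − 1 = 2, so tw(G) ≤ 2. Conversely, {0, 1, 2} is a clique of size 3, and the vertices of any clique must share a bag in every tree decomposition; so some bag has ≥ 3 vertices and tw(G) ≥ 2. The upper and lower bounds meet at 2, so that is the treewidth.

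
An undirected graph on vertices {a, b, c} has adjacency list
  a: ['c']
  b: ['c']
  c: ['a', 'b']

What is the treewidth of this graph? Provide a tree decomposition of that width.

The largest bag has 2 vertices, giving width 1; this decomposition certifies tw(G) ≤ 1. Any graph with an edge has treewidth ≥ 1, and G has the edge a–c. Therefore the treewidth is 1.

Treewidth 1.
One such decomposition:
Bags: B1 = {a, c}  B2 = {b, c}
Tree: B1–B2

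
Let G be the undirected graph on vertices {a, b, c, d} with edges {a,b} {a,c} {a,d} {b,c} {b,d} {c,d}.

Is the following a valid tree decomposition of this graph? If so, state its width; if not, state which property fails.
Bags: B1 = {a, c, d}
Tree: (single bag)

A tree decomposition must satisfy three properties: every vertex lies in some bag; for every edge, both endpoints lie together in some bag; and for every vertex, the bags containing it form a connected subtree. Here vertex b appears in no bag, so the decomposition is invalid.

No — vertex b appears in no bag.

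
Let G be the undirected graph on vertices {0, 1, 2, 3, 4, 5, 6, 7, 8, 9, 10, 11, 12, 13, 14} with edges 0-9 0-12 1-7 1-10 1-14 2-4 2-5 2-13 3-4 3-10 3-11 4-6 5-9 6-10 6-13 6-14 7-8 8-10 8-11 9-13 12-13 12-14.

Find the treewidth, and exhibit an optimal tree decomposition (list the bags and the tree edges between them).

Every bag has size at most 4, so the width is 4 − 1 = 3 and tw(G) ≤ 3. For the lower bound: the 4 vertex sets {0,5,9}, {12}, {13}, {2,4,6,14} are disjoint, each induces a connected subgraph, and every pair is joined by at least one edge of G. Contracting each set to a single vertex therefore yields K_{4} as a minor, and since treewidth is minor-monotone, tw(G) ≥ tw(K_{4}) = 3. Therefore the treewidth is 3.

Treewidth 3.
One optimal decomposition is:
Bags: B1 = {0, 5, 9, 12}  B2 = {5, 9, 12, 13}  B3 = {2, 5, 12, 13}  B4 = {2, 12, 13, 14}  B5 = {2, 6, 13, 14}  B6 = {2, 4, 6, 14}  B7 = {1, 4, 6, 14}  B8 = {1, 4, 6, 10}  B9 = {1, 3, 4, 10}  B10 = {1, 3, 7, 10}  B11 = {3, 7, 8, 10}  B12 = {3, 7, 8, 11}
Tree: B1–B2, B2–B3, B3–B4, B4–B5, B5–B6, B6–B7, B7–B8, B8–B9, B9–B10, B10–B11, B11–B12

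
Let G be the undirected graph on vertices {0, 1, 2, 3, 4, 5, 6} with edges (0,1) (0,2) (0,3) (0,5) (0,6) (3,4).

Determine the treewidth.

1

A width-1 tree decomposition is:
Bags: B1 = {0, 1}  B2 = {0, 3}  B3 = {3, 4}  B4 = {0, 5}  B5 = {0, 2}  B6 = {0, 6}
Tree: B1–B2, B2–B3, B2–B4, B4–B5, B5–B6
Each bag holds 2 vertices, so the decomposition has width 1, which upper-bounds the treewidth. Any graph with an edge has treewidth ≥ 1, and G has the edge 1–0. Hence tw(G) = 1 exactly.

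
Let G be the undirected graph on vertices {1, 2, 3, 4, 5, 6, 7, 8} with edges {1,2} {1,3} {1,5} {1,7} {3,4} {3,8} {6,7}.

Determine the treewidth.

1

A width-1 tree decomposition is:
Bags: B1 = {1, 3}  B2 = {3, 4}  B3 = {1, 7}  B4 = {1, 2}  B5 = {3, 8}  B6 = {1, 5}  B7 = {6, 7}
Tree: B1–B2, B1–B3, B1–B4, B1–B5, B4–B6, B3–B7
The largest bag has 2 vertices, giving width 1; this decomposition certifies tw(G) ≤ 1. G has an edge, so its treewidth is at least 1. Therefore the treewidth is 1.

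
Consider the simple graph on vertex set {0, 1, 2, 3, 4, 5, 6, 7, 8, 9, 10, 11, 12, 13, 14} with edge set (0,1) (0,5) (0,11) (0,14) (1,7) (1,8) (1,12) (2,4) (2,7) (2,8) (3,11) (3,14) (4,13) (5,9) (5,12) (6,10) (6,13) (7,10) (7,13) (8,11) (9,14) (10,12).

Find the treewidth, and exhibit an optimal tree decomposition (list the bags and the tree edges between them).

Every bag has size at most 4, so the width is 4 − 1 = 3 and tw(G) ≤ 3. For the lower bound: the 4 vertex sets {3,9,14}, {5}, {0}, {1,8,11,12} are disjoint, each induces a connected subgraph, and every pair is joined by at least one edge of G. Contracting each set to a single vertex therefore yields K_{4} as a minor, and since treewidth is minor-monotone, tw(G) ≥ tw(K_{4}) = 3. Therefore the treewidth is 3.

Treewidth 3.
Bags: B1 = {3, 5, 9, 14}  B2 = {0, 3, 5, 14}  B3 = {0, 3, 5, 11}  B4 = {0, 5, 11, 12}  B5 = {0, 1, 11, 12}  B6 = {1, 8, 11, 12}  B7 = {1, 8, 10, 12}  B8 = {1, 7, 8, 10}  B9 = {2, 7, 8, 10}  B10 = {2, 6, 7, 10}  B11 = {2, 6, 7, 13}  B12 = {2, 4, 6, 13}
Tree: B1–B2, B2–B3, B3–B4, B4–B5, B5–B6, B6–B7, B7–B8, B8–B9, B9–B10, B10–B11, B11–B12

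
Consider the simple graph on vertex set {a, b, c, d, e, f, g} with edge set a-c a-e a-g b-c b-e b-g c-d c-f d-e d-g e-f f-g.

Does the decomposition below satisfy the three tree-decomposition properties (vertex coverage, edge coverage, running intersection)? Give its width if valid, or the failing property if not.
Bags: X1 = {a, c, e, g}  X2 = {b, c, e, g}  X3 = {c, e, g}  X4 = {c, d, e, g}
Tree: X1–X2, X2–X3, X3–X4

A tree decomposition must satisfy three properties: every vertex lies in some bag; for every edge, both endpoints lie together in some bag; and for every vertex, the bags containing it form a connected subtree. Here vertex f appears in no bag, so the decomposition is invalid.

No — vertex f appears in no bag.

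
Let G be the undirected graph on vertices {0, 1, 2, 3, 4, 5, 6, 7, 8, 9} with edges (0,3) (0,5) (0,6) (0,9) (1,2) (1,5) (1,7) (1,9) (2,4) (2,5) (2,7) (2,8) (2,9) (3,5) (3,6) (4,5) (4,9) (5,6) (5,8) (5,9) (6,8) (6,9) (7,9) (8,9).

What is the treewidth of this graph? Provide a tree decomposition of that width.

The largest bag has 4 vertices, giving width 3; this decomposition certifies tw(G) ≤ 3. Conversely, {0, 5, 6, 9} is a clique of size 4, and the vertices of any clique must share a bag in every tree decomposition; so some bag has ≥ 4 vertices and tw(G) ≥ 3. Therefore the treewidth is 3.

Treewidth 3.
One such decomposition:
Bags: B1 = {2, 4, 5, 9}  B2 = {2, 5, 8, 9}  B3 = {1, 2, 5, 9}  B4 = {5, 6, 8, 9}  B5 = {1, 2, 7, 9}  B6 = {0, 5, 6, 9}  B7 = {0, 3, 5, 6}
Tree: B1–B2, B2–B3, B2–B4, B3–B5, B4–B6, B6–B7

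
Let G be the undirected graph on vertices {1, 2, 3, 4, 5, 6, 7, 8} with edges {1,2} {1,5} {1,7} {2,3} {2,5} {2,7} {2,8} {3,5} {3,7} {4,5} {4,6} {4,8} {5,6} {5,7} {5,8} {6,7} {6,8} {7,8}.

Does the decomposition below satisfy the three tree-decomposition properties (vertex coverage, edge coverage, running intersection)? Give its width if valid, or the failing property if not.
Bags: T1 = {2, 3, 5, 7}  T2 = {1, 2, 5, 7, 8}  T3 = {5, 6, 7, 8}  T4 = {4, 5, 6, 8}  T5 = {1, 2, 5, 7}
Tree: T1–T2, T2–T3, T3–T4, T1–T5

A tree decomposition must satisfy three properties: every vertex lies in some bag; for every edge, both endpoints lie together in some bag; and for every vertex, the bags containing it form a connected subtree. Here bags containing vertex 1 are not connected in the tree, so the decomposition is invalid.

No — bags containing vertex 1 are not connected in the tree.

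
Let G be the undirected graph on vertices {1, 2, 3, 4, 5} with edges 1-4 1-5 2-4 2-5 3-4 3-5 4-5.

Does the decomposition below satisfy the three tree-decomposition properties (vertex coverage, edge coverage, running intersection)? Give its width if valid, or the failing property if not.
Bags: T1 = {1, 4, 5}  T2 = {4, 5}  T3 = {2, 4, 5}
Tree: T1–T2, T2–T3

No — vertex 3 appears in no bag.

A tree decomposition must satisfy three properties: every vertex lies in some bag; for every edge, both endpoints lie together in some bag; and for every vertex, the bags containing it form a connected subtree. Here vertex 3 appears in no bag, so the decomposition is invalid.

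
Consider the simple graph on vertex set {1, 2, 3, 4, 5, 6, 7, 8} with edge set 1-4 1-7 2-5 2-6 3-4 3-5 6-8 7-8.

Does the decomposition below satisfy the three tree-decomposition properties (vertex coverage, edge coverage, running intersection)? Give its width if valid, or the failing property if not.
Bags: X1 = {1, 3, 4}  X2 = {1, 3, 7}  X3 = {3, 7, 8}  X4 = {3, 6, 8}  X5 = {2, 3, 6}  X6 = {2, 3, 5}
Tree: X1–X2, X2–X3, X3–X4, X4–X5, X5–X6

Yes; width 2.

Checking the three conditions: (i) the bags cover all of {1, 2, 3, 4, 5, 6, 7, 8}; (ii) for each edge, some bag contains both endpoints; (iii) the bags containing any fixed vertex form a subtree. All hold, so the decomposition is valid with width 3 − 1 = 2.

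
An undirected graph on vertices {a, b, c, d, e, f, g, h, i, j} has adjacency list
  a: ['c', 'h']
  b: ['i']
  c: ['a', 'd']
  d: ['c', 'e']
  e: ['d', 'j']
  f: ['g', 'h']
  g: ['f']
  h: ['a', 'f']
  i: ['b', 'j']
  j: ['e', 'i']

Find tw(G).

1

A width-1 tree decomposition is:
Bags: B1 = {f, g}  B2 = {f, h}  B3 = {a, h}  B4 = {a, c}  B5 = {c, d}  B6 = {d, e}  B7 = {e, j}  B8 = {i, j}  B9 = {b, i}
Tree: B1–B2, B2–B3, B3–B4, B4–B5, B5–B6, B6–B7, B7–B8, B8–B9
Each bag holds 2 vertices, so the decomposition has width 1, which upper-bounds the treewidth. Any graph with an edge has treewidth ≥ 1, and G has the edge g–f. The upper and lower bounds meet at 1, so that is the treewidth.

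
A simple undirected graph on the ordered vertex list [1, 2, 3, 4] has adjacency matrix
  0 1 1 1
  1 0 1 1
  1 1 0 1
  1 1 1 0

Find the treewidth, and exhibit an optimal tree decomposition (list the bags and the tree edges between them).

Treewidth 3.
Bags: B1 = {1, 2, 3, 4}
Tree: (single bag)

A single bag containing all 4 vertices is trivially a valid decomposition of width 3. On the other hand G contains the 4-clique {1, 2, 3, 4}. A clique must lie in a single bag of any decomposition, so no decomposition can have width below 3. Combining the bounds, tw(G) = 3.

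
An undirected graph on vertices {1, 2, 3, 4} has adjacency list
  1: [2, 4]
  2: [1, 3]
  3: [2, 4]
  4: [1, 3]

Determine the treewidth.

A width-2 tree decomposition is:
Bags: B1 = {1, 2, 3}  B2 = {1, 3, 4}
Tree: B1–B2
Every bag has size at most 3, so the width is 3 − 1 = 2 and tw(G) ≤ 2. The edges 1–2–3–4–1 form a cycle, so G is not a tree and its treewidth is at least 2. The upper and lower bounds meet at 2, so that is the treewidth.

2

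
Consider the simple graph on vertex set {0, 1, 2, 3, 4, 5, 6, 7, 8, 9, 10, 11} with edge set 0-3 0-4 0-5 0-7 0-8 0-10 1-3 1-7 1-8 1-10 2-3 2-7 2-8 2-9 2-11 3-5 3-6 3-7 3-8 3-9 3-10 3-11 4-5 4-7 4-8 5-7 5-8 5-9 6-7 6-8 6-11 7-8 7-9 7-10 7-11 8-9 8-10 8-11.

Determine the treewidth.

A width-4 tree decomposition is:
Bags: B1 = {0, 3, 5, 7, 8}  B2 = {3, 5, 7, 8, 9}  B3 = {2, 3, 7, 8, 9}  B4 = {0, 3, 7, 8, 10}  B5 = {0, 4, 5, 7, 8}  B6 = {1, 3, 7, 8, 10}  B7 = {2, 3, 7, 8, 11}  B8 = {3, 6, 7, 8, 11}
Tree: B1–B2, B2–B3, B1–B4, B1–B5, B4–B6, B3–B7, B7–B8
The largest bag has 5 vertices, giving width 4; this decomposition certifies tw(G) ≤ 4. For the lower bound, the 5 vertices {0, 3, 7, 8, 10} are pairwise adjacent, and any tree decomposition puts a clique entirely inside one bag — forcing width ≥ 4. Combining the bounds, tw(G) = 4.

4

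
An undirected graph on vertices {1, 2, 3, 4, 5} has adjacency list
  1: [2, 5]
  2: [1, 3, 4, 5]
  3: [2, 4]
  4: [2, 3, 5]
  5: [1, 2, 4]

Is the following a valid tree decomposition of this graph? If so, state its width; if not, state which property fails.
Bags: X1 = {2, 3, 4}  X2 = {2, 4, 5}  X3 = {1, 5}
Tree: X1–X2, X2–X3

A tree decomposition must satisfy three properties: every vertex lies in some bag; for every edge, both endpoints lie together in some bag; and for every vertex, the bags containing it form a connected subtree. Here edge (2,1) lies in no bag, so the decomposition is invalid.

No — edge (2,1) lies in no bag.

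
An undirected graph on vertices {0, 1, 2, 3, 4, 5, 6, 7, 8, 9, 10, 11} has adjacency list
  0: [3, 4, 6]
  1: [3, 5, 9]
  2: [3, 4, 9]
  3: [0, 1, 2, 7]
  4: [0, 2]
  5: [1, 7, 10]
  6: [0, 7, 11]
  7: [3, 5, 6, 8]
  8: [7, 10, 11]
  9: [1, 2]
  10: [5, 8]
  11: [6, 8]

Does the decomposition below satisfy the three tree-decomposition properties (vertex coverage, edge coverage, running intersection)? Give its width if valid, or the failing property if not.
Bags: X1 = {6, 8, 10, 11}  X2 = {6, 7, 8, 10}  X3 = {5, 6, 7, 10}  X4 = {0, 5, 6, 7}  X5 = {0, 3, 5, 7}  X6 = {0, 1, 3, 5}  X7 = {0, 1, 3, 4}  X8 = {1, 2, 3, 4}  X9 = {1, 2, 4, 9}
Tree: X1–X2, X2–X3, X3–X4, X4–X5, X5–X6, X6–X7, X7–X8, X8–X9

Every vertex of G appears in some bag (union = {0, 1, 2, 3, 4, 5, 6, 7, 8, 9, 10, 11}); every edge is covered by a bag; and for each vertex v the set of bags containing v is connected in the bag tree. The decomposition is therefore valid. The largest bag has 4 vertices, so the width is 3.

Yes; width 3.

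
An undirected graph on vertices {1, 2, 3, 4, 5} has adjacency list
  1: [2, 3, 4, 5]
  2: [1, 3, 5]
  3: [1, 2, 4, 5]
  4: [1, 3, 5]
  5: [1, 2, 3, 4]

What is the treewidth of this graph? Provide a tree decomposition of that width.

The largest bag has 4 vertices, giving width 3; this decomposition certifies tw(G) ≤ 3. Conversely, {1, 2, 3, 5} is a clique of size 4, and the vertices of any clique must share a bag in every tree decomposition; so some bag has ≥ 4 vertices and tw(G) ≥ 3. Combining the bounds, tw(G) = 3.

Treewidth 3.
One optimal decomposition is:
Bags: B1 = {1, 2, 3, 5}  B2 = {1, 3, 4, 5}
Tree: B1–B2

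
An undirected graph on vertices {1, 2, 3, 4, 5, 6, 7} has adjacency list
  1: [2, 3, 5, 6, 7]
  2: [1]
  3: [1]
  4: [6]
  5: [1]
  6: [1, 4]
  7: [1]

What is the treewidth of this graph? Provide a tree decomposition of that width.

Each bag holds 2 vertices, so the decomposition has width 1, which upper-bounds the treewidth. G has an edge, so its treewidth is at least 1. Therefore the treewidth is 1.

Treewidth 1.
Bags: B1 = {1, 2}  B2 = {1, 6}  B3 = {1, 7}  B4 = {1, 5}  B5 = {1, 3}  B6 = {4, 6}
Tree: B1–B2, B1–B3, B3–B4, B1–B5, B2–B6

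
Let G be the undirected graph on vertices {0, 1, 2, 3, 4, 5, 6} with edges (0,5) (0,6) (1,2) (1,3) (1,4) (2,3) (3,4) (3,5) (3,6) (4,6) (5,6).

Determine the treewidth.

2

A width-2 tree decomposition is:
Bags: B1 = {3, 4, 6}  B2 = {1, 3, 4}  B3 = {3, 5, 6}  B4 = {0, 5, 6}  B5 = {1, 2, 3}
Tree: B1–B2, B1–B3, B3–B4, B2–B5
Every bag has size at most 3, so the width is 3 − 1 = 2 and tw(G) ≤ 2. For the lower bound, the 3 vertices {0, 5, 6} are pairwise adjacent, and any tree decomposition puts a clique entirely inside one bag — forcing width ≥ 2. Hence tw(G) = 2 exactly.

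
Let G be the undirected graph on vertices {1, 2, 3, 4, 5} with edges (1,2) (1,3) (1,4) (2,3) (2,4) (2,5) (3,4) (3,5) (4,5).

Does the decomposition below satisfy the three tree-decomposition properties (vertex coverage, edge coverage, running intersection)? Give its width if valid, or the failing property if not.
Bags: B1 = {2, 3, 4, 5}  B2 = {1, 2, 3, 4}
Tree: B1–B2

Yes; width 3.

Checking the three conditions: (i) the bags cover all of {1, 2, 3, 4, 5}; (ii) for each edge, some bag contains both endpoints; (iii) the bags containing any fixed vertex form a subtree. All hold, so the decomposition is valid with width 4 − 1 = 3.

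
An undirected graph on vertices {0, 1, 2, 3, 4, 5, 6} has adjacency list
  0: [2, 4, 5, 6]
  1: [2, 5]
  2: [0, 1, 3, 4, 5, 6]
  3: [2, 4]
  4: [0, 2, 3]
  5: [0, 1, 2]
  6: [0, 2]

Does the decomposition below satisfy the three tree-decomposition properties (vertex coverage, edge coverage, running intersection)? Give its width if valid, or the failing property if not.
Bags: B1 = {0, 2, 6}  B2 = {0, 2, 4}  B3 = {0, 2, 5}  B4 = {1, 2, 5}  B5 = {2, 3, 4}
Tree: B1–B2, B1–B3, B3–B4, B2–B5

Yes; width 2.

Checking the three conditions: (i) the bags cover all of {0, 1, 2, 3, 4, 5, 6}; (ii) for each edge, some bag contains both endpoints; (iii) the bags containing any fixed vertex form a subtree. All hold, so the decomposition is valid with width 3 − 1 = 2.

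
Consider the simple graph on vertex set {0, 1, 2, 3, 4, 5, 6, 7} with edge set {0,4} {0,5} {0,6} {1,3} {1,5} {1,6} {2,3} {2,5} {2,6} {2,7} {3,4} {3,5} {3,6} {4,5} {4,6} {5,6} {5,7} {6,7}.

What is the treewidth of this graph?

3

A width-3 tree decomposition is:
Bags: B1 = {2, 3, 5, 6}  B2 = {2, 5, 6, 7}  B3 = {3, 4, 5, 6}  B4 = {0, 4, 5, 6}  B5 = {1, 3, 5, 6}
Tree: B1–B2, B1–B3, B3–B4, B1–B5
The largest bag has 4 vertices, giving width 3; this decomposition certifies tw(G) ≤ 3. Conversely, {0, 4, 5, 6} is a clique of size 4, and the vertices of any clique must share a bag in every tree decomposition; so some bag has ≥ 4 vertices and tw(G) ≥ 3. Combining the bounds, tw(G) = 3.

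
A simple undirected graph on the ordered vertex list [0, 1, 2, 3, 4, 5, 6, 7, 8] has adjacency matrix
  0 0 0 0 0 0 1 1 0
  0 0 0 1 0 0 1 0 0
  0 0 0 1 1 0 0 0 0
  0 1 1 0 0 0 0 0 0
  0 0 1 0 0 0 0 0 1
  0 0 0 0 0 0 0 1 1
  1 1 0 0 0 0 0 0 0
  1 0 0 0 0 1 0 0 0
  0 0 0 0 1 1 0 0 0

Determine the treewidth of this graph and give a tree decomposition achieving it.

Every bag has size at most 3, so the width is 3 − 1 = 2 and tw(G) ≤ 2. For the lower bound, G contains the cycle 0–6–1–3–2–4–8–5–7–0, so G is not a forest; only forests have treewidth ≤ 1, hence tw(G) ≥ 2. Therefore the treewidth is 2.

Treewidth 2.
One optimal decomposition is:
Bags: B1 = {0, 1, 6}  B2 = {0, 1, 3}  B3 = {0, 2, 3}  B4 = {0, 2, 4}  B5 = {0, 4, 8}  B6 = {0, 5, 8}  B7 = {0, 5, 7}
Tree: B1–B2, B2–B3, B3–B4, B4–B5, B5–B6, B6–B7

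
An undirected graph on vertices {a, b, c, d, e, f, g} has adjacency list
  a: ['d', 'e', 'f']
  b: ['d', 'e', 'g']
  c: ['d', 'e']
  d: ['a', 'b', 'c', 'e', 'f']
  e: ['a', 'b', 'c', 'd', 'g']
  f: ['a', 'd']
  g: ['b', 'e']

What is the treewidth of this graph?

2

A width-2 tree decomposition is:
Bags: B1 = {b, d, e}  B2 = {b, e, g}  B3 = {a, d, e}  B4 = {a, d, f}  B5 = {c, d, e}
Tree: B1–B2, B1–B3, B3–B4, B1–B5
The largest bag has 3 vertices, giving width 2; this decomposition certifies tw(G) ≤ 2. On the other hand G contains the 3-clique {c, d, e}. A clique must lie in a single bag of any decomposition, so no decomposition can have width below 2. Hence tw(G) = 2 exactly.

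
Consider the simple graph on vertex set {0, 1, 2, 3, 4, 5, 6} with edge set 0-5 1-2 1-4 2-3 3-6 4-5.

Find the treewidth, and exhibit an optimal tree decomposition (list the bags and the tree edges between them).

The largest bag has 2 vertices, giving width 1; this decomposition certifies tw(G) ≤ 1. Any graph with an edge has treewidth ≥ 1, and G has the edge 6–3. The upper and lower bounds meet at 1, so that is the treewidth.

Treewidth 1.
One such decomposition:
Bags: B1 = {3, 6}  B2 = {2, 3}  B3 = {1, 2}  B4 = {1, 4}  B5 = {4, 5}  B6 = {0, 5}
Tree: B1–B2, B2–B3, B3–B4, B4–B5, B5–B6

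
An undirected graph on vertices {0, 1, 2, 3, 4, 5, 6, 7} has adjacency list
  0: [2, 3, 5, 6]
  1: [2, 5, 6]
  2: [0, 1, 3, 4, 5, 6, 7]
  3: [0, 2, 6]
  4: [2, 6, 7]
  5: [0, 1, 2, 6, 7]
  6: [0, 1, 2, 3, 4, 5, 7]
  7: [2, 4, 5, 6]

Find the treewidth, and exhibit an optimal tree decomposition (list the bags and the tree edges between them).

Every bag has size at most 4, so the width is 4 − 1 = 3 and tw(G) ≤ 3. Conversely, {0, 2, 3, 6} is a clique of size 4, and the vertices of any clique must share a bag in every tree decomposition; so some bag has ≥ 4 vertices and tw(G) ≥ 3. Therefore the treewidth is 3.

Treewidth 3.
One such decomposition:
Bags: B1 = {0, 2, 5, 6}  B2 = {0, 2, 3, 6}  B3 = {2, 5, 6, 7}  B4 = {2, 4, 6, 7}  B5 = {1, 2, 5, 6}
Tree: B1–B2, B1–B3, B3–B4, B1–B5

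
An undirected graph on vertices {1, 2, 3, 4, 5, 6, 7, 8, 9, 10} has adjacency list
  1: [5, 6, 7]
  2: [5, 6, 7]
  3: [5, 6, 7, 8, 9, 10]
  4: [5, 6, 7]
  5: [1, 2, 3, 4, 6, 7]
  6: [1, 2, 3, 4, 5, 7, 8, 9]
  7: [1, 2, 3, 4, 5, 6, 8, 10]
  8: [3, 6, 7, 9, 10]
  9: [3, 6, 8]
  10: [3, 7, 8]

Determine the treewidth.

3

A width-3 tree decomposition is:
Bags: B1 = {3, 5, 6, 7}  B2 = {4, 5, 6, 7}  B3 = {1, 5, 6, 7}  B4 = {3, 6, 7, 8}  B5 = {2, 5, 6, 7}  B6 = {3, 6, 8, 9}  B7 = {3, 7, 8, 10}
Tree: B1–B2, B2–B3, B1–B4, B1–B5, B4–B6, B4–B7
Each bag holds 4 vertices, so the decomposition has width 3, which upper-bounds the treewidth. On the other hand G contains the 4-clique {3, 7, 8, 10}. A clique must lie in a single bag of any decomposition, so no decomposition can have width below 3. Combining the bounds, tw(G) = 3.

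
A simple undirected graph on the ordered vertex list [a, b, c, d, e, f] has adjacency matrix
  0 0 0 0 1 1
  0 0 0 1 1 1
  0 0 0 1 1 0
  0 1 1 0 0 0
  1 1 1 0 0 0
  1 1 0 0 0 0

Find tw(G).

2

A width-2 tree decomposition is:
Bags: B1 = {c, d, e}  B2 = {b, d, e}  B3 = {a, b, e}  B4 = {a, b, f}
Tree: B1–B2, B2–B3, B3–B4
The largest bag has 3 vertices, giving width 2; this decomposition certifies tw(G) ≤ 2. For the lower bound, G contains the cycle c–d–b–e–c, so G is not a forest; only forests have treewidth ≤ 1, hence tw(G) ≥ 2. Therefore the treewidth is 2.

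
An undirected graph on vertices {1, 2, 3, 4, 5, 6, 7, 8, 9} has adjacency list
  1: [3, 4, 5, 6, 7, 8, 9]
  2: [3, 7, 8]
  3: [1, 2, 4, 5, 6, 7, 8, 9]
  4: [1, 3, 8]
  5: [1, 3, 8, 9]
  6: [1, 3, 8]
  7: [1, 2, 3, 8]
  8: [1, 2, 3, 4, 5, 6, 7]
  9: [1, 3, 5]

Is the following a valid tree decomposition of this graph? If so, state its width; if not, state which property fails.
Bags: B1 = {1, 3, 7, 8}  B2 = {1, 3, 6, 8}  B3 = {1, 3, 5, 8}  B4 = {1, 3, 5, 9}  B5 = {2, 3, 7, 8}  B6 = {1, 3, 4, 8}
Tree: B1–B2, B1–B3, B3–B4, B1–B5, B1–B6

Every vertex of G appears in some bag (union = {1, 2, 3, 4, 5, 6, 7, 8, 9}); every edge is covered by a bag; and for each vertex v the set of bags containing v is connected in the bag tree. The decomposition is therefore valid. The largest bag has 4 vertices, so the width is 3.

Yes; width 3.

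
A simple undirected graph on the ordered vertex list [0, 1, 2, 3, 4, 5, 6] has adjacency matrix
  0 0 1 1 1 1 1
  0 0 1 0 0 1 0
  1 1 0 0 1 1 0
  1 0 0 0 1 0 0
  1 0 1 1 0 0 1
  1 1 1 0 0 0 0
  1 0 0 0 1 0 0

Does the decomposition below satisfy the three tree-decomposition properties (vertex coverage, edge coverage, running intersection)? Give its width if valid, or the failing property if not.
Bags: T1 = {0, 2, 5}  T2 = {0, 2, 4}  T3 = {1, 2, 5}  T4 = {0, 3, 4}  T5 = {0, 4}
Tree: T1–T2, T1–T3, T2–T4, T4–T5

No — vertex 6 appears in no bag.

A tree decomposition must satisfy three properties: every vertex lies in some bag; for every edge, both endpoints lie together in some bag; and for every vertex, the bags containing it form a connected subtree. Here vertex 6 appears in no bag, so the decomposition is invalid.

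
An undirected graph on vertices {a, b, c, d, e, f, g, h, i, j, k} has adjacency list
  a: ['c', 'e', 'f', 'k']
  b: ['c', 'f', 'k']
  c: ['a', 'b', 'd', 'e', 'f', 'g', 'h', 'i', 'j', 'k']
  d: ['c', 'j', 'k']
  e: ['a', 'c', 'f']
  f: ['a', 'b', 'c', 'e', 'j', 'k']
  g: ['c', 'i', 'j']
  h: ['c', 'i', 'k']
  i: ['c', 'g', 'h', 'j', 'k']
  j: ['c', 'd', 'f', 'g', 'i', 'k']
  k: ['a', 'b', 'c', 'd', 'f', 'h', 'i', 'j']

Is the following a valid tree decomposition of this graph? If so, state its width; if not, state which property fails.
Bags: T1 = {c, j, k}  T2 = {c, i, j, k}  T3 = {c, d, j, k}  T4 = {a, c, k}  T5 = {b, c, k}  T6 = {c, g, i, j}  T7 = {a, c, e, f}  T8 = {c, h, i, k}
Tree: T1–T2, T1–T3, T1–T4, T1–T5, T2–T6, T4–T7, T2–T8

No — edge (f,k) lies in no bag.

A tree decomposition must satisfy three properties: every vertex lies in some bag; for every edge, both endpoints lie together in some bag; and for every vertex, the bags containing it form a connected subtree. Here edge (f,k) lies in no bag, so the decomposition is invalid.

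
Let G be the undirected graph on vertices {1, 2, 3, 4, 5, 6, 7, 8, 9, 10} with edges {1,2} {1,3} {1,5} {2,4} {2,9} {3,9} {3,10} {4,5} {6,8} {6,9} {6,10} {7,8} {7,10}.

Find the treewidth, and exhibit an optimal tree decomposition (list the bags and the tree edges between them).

The largest bag has 3 vertices, giving width 2; this decomposition certifies tw(G) ≤ 2. The edges 4–5–1–2–4 form a cycle, so G is not a tree and its treewidth is at least 2. Combining the bounds, tw(G) = 2.

Treewidth 2.
Bags: B1 = {2, 4, 5}  B2 = {1, 2, 5}  B3 = {1, 2, 9}  B4 = {1, 3, 9}  B5 = {3, 6, 9}  B6 = {3, 6, 10}  B7 = {6, 8, 10}  B8 = {7, 8, 10}
Tree: B1–B2, B2–B3, B3–B4, B4–B5, B5–B6, B6–B7, B7–B8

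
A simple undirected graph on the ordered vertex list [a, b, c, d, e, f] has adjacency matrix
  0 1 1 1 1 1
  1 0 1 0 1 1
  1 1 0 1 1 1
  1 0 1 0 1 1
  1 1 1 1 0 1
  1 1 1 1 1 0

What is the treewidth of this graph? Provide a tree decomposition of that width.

Treewidth 4.
One optimal decomposition is:
Bags: B1 = {a, c, d, e, f}  B2 = {a, b, c, e, f}
Tree: B1–B2

The largest bag has 5 vertices, giving width 4; this decomposition certifies tw(G) ≤ 4. For the lower bound, the 5 vertices {a, c, d, e, f} are pairwise adjacent, and any tree decomposition puts a clique entirely inside one bag — forcing width ≥ 4. The upper and lower bounds meet at 4, so that is the treewidth.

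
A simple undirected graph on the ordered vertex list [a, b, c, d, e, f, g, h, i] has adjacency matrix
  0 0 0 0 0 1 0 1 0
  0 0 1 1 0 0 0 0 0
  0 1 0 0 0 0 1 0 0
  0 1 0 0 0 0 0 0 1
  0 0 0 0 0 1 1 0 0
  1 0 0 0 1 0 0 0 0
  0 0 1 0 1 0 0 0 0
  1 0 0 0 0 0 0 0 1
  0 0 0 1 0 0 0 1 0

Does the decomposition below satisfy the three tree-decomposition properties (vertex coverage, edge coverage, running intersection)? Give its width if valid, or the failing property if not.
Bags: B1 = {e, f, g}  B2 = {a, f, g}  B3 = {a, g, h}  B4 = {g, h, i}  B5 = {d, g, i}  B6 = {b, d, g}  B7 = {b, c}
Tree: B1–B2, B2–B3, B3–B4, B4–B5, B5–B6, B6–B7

No — edge (g,c) lies in no bag.

A tree decomposition must satisfy three properties: every vertex lies in some bag; for every edge, both endpoints lie together in some bag; and for every vertex, the bags containing it form a connected subtree. Here edge (g,c) lies in no bag, so the decomposition is invalid.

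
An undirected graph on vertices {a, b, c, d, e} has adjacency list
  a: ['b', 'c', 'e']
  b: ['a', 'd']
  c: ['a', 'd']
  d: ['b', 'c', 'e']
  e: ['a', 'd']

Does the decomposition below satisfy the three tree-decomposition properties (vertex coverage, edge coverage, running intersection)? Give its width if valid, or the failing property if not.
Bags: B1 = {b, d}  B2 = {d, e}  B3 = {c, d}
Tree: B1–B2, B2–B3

A tree decomposition must satisfy three properties: every vertex lies in some bag; for every edge, both endpoints lie together in some bag; and for every vertex, the bags containing it form a connected subtree. Here vertex a appears in no bag, so the decomposition is invalid.

No — vertex a appears in no bag.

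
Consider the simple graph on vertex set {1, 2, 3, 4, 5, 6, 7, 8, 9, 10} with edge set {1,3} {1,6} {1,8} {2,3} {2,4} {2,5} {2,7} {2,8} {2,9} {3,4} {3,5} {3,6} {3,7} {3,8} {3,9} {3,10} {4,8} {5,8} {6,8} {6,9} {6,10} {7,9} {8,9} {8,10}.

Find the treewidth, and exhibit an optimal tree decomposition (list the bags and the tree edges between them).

Each bag holds 4 vertices, so the decomposition has width 3, which upper-bounds the treewidth. Conversely, {1, 3, 6, 8} is a clique of size 4, and the vertices of any clique must share a bag in every tree decomposition; so some bag has ≥ 4 vertices and tw(G) ≥ 3. The upper and lower bounds meet at 3, so that is the treewidth.

Treewidth 3.
Bags: B1 = {3, 6, 8, 9}  B2 = {2, 3, 8, 9}  B3 = {2, 3, 7, 9}  B4 = {2, 3, 4, 8}  B5 = {2, 3, 5, 8}  B6 = {3, 6, 8, 10}  B7 = {1, 3, 6, 8}
Tree: B1–B2, B2–B3, B2–B4, B4–B5, B1–B6, B6–B7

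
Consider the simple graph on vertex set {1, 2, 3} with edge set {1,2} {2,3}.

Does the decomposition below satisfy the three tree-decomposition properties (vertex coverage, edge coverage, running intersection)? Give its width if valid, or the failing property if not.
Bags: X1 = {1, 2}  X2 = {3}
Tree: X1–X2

No — edge (2,3) lies in no bag.

A tree decomposition must satisfy three properties: every vertex lies in some bag; for every edge, both endpoints lie together in some bag; and for every vertex, the bags containing it form a connected subtree. Here edge (2,3) lies in no bag, so the decomposition is invalid.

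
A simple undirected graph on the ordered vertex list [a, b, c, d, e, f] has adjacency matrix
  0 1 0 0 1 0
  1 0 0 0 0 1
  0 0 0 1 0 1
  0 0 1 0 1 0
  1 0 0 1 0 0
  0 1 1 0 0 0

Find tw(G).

2

A width-2 tree decomposition is:
Bags: B1 = {c, d, e}  B2 = {c, e, f}  B3 = {b, e, f}  B4 = {a, b, e}
Tree: B1–B2, B2–B3, B3–B4
Every bag has size at most 3, so the width is 3 − 1 = 2 and tw(G) ≤ 2. Since e–d–c–f–b–a–e is a cycle in G, G is not acyclic. Forests are exactly the graphs of treewidth ≤ 1, so tw(G) ≥ 2. Combining the bounds, tw(G) = 2.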